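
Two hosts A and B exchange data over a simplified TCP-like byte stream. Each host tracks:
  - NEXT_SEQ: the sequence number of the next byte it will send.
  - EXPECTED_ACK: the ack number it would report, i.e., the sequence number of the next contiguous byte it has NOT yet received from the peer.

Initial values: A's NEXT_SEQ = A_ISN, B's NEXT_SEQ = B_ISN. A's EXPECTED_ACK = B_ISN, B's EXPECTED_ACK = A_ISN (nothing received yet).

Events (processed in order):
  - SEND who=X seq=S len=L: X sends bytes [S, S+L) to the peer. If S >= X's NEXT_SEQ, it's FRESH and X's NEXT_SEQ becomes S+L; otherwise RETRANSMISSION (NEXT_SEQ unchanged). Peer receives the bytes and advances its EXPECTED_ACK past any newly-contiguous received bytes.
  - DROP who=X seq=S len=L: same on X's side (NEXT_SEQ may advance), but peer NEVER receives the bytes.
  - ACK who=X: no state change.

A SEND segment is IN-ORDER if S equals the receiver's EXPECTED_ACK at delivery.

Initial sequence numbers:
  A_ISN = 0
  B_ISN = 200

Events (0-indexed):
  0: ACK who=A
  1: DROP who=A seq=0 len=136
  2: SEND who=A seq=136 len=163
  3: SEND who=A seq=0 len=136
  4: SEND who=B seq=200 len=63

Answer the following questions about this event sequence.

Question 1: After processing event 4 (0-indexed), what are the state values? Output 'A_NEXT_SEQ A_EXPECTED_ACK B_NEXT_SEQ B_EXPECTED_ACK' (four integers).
After event 0: A_seq=0 A_ack=200 B_seq=200 B_ack=0
After event 1: A_seq=136 A_ack=200 B_seq=200 B_ack=0
After event 2: A_seq=299 A_ack=200 B_seq=200 B_ack=0
After event 3: A_seq=299 A_ack=200 B_seq=200 B_ack=299
After event 4: A_seq=299 A_ack=263 B_seq=263 B_ack=299

299 263 263 299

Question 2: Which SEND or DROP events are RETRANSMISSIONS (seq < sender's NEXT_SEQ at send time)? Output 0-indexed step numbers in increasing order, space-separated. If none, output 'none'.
Answer: 3

Derivation:
Step 1: DROP seq=0 -> fresh
Step 2: SEND seq=136 -> fresh
Step 3: SEND seq=0 -> retransmit
Step 4: SEND seq=200 -> fresh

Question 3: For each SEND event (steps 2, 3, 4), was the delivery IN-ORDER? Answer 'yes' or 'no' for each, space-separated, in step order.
Answer: no yes yes

Derivation:
Step 2: SEND seq=136 -> out-of-order
Step 3: SEND seq=0 -> in-order
Step 4: SEND seq=200 -> in-order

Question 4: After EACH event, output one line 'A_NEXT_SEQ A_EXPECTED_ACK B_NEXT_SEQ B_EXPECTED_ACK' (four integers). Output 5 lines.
0 200 200 0
136 200 200 0
299 200 200 0
299 200 200 299
299 263 263 299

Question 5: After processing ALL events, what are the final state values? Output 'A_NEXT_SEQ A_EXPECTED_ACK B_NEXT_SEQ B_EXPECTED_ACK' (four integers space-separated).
Answer: 299 263 263 299

Derivation:
After event 0: A_seq=0 A_ack=200 B_seq=200 B_ack=0
After event 1: A_seq=136 A_ack=200 B_seq=200 B_ack=0
After event 2: A_seq=299 A_ack=200 B_seq=200 B_ack=0
After event 3: A_seq=299 A_ack=200 B_seq=200 B_ack=299
After event 4: A_seq=299 A_ack=263 B_seq=263 B_ack=299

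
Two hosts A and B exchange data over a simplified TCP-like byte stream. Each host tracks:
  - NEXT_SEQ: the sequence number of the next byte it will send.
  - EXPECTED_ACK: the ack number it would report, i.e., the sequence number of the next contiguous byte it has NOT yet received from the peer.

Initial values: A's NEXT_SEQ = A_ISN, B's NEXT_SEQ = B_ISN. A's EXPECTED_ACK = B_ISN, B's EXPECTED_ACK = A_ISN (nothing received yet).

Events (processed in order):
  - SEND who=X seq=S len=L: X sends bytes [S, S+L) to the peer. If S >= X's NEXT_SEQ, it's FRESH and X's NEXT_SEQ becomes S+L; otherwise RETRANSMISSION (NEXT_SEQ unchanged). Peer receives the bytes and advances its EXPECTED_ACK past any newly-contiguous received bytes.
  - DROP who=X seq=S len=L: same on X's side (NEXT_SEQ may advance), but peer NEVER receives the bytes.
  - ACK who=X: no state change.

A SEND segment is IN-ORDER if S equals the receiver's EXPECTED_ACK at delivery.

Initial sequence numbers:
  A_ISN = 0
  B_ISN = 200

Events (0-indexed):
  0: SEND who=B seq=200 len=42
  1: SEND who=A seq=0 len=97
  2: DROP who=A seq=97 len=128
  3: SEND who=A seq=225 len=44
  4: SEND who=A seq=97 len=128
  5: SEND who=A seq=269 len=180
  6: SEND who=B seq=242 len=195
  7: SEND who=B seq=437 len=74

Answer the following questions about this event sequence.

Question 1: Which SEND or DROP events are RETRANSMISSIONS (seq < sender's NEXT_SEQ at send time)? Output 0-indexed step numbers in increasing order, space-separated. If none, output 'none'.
Step 0: SEND seq=200 -> fresh
Step 1: SEND seq=0 -> fresh
Step 2: DROP seq=97 -> fresh
Step 3: SEND seq=225 -> fresh
Step 4: SEND seq=97 -> retransmit
Step 5: SEND seq=269 -> fresh
Step 6: SEND seq=242 -> fresh
Step 7: SEND seq=437 -> fresh

Answer: 4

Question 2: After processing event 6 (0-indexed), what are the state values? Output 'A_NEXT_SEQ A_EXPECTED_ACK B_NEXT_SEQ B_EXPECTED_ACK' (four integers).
After event 0: A_seq=0 A_ack=242 B_seq=242 B_ack=0
After event 1: A_seq=97 A_ack=242 B_seq=242 B_ack=97
After event 2: A_seq=225 A_ack=242 B_seq=242 B_ack=97
After event 3: A_seq=269 A_ack=242 B_seq=242 B_ack=97
After event 4: A_seq=269 A_ack=242 B_seq=242 B_ack=269
After event 5: A_seq=449 A_ack=242 B_seq=242 B_ack=449
After event 6: A_seq=449 A_ack=437 B_seq=437 B_ack=449

449 437 437 449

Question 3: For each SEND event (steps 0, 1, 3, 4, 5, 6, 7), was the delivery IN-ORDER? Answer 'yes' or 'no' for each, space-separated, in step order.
Answer: yes yes no yes yes yes yes

Derivation:
Step 0: SEND seq=200 -> in-order
Step 1: SEND seq=0 -> in-order
Step 3: SEND seq=225 -> out-of-order
Step 4: SEND seq=97 -> in-order
Step 5: SEND seq=269 -> in-order
Step 6: SEND seq=242 -> in-order
Step 7: SEND seq=437 -> in-order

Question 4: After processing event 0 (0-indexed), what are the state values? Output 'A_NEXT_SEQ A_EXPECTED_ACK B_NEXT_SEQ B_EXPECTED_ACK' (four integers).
After event 0: A_seq=0 A_ack=242 B_seq=242 B_ack=0

0 242 242 0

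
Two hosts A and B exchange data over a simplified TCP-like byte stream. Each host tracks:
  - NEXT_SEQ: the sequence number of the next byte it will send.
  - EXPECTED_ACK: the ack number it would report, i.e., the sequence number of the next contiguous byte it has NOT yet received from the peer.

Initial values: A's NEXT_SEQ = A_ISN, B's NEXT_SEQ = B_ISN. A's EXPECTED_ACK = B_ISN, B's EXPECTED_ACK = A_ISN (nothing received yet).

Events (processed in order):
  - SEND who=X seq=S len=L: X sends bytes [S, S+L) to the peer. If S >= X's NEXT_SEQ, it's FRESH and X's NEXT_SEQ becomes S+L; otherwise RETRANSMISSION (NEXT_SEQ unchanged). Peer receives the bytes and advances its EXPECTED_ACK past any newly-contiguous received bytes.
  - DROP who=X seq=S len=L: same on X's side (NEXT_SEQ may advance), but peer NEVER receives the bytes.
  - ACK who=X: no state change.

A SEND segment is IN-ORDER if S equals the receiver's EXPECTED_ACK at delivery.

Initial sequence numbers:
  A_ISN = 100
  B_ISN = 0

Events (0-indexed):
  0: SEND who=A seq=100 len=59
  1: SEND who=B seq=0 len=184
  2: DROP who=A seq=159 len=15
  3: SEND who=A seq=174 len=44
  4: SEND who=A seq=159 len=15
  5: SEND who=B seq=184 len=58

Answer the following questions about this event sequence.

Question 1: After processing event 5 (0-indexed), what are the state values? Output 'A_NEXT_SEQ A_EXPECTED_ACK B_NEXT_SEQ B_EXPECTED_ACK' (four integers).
After event 0: A_seq=159 A_ack=0 B_seq=0 B_ack=159
After event 1: A_seq=159 A_ack=184 B_seq=184 B_ack=159
After event 2: A_seq=174 A_ack=184 B_seq=184 B_ack=159
After event 3: A_seq=218 A_ack=184 B_seq=184 B_ack=159
After event 4: A_seq=218 A_ack=184 B_seq=184 B_ack=218
After event 5: A_seq=218 A_ack=242 B_seq=242 B_ack=218

218 242 242 218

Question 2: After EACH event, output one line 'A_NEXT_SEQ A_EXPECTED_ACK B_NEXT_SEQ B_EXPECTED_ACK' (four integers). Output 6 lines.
159 0 0 159
159 184 184 159
174 184 184 159
218 184 184 159
218 184 184 218
218 242 242 218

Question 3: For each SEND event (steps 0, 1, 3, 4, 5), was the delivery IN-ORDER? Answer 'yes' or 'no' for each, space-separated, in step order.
Step 0: SEND seq=100 -> in-order
Step 1: SEND seq=0 -> in-order
Step 3: SEND seq=174 -> out-of-order
Step 4: SEND seq=159 -> in-order
Step 5: SEND seq=184 -> in-order

Answer: yes yes no yes yes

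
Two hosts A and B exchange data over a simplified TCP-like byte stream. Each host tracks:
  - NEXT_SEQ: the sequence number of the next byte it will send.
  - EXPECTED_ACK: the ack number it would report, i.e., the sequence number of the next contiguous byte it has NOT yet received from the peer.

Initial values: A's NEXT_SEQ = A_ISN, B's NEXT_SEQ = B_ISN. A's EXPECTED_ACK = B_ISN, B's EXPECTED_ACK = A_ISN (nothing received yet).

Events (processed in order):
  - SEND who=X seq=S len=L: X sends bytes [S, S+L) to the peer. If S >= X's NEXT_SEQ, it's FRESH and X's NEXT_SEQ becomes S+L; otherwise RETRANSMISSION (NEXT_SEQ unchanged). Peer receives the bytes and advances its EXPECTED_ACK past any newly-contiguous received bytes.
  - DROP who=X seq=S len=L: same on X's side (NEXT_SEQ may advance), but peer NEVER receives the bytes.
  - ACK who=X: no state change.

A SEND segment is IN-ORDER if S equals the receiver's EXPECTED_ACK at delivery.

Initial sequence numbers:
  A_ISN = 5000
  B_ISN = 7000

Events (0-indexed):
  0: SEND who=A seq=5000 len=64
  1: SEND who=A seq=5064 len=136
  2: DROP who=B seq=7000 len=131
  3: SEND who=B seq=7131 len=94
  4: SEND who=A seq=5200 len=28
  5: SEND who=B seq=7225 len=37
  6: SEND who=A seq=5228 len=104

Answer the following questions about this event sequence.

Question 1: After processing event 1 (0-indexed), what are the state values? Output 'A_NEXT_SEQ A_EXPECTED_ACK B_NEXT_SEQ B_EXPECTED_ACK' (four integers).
After event 0: A_seq=5064 A_ack=7000 B_seq=7000 B_ack=5064
After event 1: A_seq=5200 A_ack=7000 B_seq=7000 B_ack=5200

5200 7000 7000 5200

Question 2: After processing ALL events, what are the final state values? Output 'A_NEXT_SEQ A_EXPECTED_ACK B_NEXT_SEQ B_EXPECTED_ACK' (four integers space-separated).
After event 0: A_seq=5064 A_ack=7000 B_seq=7000 B_ack=5064
After event 1: A_seq=5200 A_ack=7000 B_seq=7000 B_ack=5200
After event 2: A_seq=5200 A_ack=7000 B_seq=7131 B_ack=5200
After event 3: A_seq=5200 A_ack=7000 B_seq=7225 B_ack=5200
After event 4: A_seq=5228 A_ack=7000 B_seq=7225 B_ack=5228
After event 5: A_seq=5228 A_ack=7000 B_seq=7262 B_ack=5228
After event 6: A_seq=5332 A_ack=7000 B_seq=7262 B_ack=5332

Answer: 5332 7000 7262 5332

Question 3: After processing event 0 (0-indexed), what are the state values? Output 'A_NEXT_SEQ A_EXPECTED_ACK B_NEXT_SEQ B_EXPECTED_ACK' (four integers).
After event 0: A_seq=5064 A_ack=7000 B_seq=7000 B_ack=5064

5064 7000 7000 5064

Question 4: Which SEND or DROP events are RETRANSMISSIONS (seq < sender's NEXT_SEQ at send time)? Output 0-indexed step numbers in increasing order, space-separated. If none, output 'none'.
Answer: none

Derivation:
Step 0: SEND seq=5000 -> fresh
Step 1: SEND seq=5064 -> fresh
Step 2: DROP seq=7000 -> fresh
Step 3: SEND seq=7131 -> fresh
Step 4: SEND seq=5200 -> fresh
Step 5: SEND seq=7225 -> fresh
Step 6: SEND seq=5228 -> fresh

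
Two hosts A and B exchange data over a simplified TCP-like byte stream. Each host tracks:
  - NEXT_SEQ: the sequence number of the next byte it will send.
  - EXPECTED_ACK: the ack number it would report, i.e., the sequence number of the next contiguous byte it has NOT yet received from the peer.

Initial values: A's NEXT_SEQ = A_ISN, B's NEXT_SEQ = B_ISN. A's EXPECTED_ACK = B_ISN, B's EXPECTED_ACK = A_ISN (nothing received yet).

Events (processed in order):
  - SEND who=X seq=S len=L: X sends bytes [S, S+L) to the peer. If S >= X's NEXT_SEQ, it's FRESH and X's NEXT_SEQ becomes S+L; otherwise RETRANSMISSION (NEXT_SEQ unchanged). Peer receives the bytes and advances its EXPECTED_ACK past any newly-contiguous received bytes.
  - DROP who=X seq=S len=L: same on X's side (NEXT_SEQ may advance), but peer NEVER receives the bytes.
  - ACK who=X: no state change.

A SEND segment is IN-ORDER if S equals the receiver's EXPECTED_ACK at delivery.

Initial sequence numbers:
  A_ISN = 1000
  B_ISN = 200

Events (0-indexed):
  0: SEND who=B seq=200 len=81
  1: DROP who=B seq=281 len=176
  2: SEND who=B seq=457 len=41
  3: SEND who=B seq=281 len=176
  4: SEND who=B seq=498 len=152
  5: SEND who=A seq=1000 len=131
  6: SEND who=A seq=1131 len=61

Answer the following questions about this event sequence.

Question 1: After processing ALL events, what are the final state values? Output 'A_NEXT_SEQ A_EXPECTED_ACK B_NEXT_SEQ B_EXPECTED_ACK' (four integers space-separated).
Answer: 1192 650 650 1192

Derivation:
After event 0: A_seq=1000 A_ack=281 B_seq=281 B_ack=1000
After event 1: A_seq=1000 A_ack=281 B_seq=457 B_ack=1000
After event 2: A_seq=1000 A_ack=281 B_seq=498 B_ack=1000
After event 3: A_seq=1000 A_ack=498 B_seq=498 B_ack=1000
After event 4: A_seq=1000 A_ack=650 B_seq=650 B_ack=1000
After event 5: A_seq=1131 A_ack=650 B_seq=650 B_ack=1131
After event 6: A_seq=1192 A_ack=650 B_seq=650 B_ack=1192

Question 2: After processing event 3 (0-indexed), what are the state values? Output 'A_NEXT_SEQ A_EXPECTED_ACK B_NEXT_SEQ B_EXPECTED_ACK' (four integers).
After event 0: A_seq=1000 A_ack=281 B_seq=281 B_ack=1000
After event 1: A_seq=1000 A_ack=281 B_seq=457 B_ack=1000
After event 2: A_seq=1000 A_ack=281 B_seq=498 B_ack=1000
After event 3: A_seq=1000 A_ack=498 B_seq=498 B_ack=1000

1000 498 498 1000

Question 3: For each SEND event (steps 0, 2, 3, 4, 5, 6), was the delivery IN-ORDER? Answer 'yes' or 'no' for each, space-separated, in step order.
Answer: yes no yes yes yes yes

Derivation:
Step 0: SEND seq=200 -> in-order
Step 2: SEND seq=457 -> out-of-order
Step 3: SEND seq=281 -> in-order
Step 4: SEND seq=498 -> in-order
Step 5: SEND seq=1000 -> in-order
Step 6: SEND seq=1131 -> in-order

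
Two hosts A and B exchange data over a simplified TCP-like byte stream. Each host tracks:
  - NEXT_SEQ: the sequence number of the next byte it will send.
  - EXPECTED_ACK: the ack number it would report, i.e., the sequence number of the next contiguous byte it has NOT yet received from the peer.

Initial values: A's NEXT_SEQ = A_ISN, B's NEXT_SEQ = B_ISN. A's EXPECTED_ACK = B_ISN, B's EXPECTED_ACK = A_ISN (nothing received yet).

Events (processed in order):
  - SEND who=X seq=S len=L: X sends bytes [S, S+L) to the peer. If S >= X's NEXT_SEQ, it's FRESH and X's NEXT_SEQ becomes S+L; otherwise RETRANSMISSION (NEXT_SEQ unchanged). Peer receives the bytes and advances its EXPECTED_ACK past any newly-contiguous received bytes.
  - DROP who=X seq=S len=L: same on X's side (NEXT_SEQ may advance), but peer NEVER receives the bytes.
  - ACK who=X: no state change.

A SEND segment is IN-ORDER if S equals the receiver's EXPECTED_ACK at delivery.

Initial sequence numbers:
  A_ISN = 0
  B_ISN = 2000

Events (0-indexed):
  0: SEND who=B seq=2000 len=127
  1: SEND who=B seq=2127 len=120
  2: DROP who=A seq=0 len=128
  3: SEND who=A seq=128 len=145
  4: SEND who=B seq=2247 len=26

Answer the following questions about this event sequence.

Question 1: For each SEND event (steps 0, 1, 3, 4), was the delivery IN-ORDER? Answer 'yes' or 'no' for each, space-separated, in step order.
Step 0: SEND seq=2000 -> in-order
Step 1: SEND seq=2127 -> in-order
Step 3: SEND seq=128 -> out-of-order
Step 4: SEND seq=2247 -> in-order

Answer: yes yes no yes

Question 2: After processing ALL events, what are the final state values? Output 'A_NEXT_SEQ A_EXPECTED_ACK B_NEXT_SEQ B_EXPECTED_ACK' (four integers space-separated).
Answer: 273 2273 2273 0

Derivation:
After event 0: A_seq=0 A_ack=2127 B_seq=2127 B_ack=0
After event 1: A_seq=0 A_ack=2247 B_seq=2247 B_ack=0
After event 2: A_seq=128 A_ack=2247 B_seq=2247 B_ack=0
After event 3: A_seq=273 A_ack=2247 B_seq=2247 B_ack=0
After event 4: A_seq=273 A_ack=2273 B_seq=2273 B_ack=0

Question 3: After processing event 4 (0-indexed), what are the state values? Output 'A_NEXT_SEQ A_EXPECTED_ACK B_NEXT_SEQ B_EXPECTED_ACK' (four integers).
After event 0: A_seq=0 A_ack=2127 B_seq=2127 B_ack=0
After event 1: A_seq=0 A_ack=2247 B_seq=2247 B_ack=0
After event 2: A_seq=128 A_ack=2247 B_seq=2247 B_ack=0
After event 3: A_seq=273 A_ack=2247 B_seq=2247 B_ack=0
After event 4: A_seq=273 A_ack=2273 B_seq=2273 B_ack=0

273 2273 2273 0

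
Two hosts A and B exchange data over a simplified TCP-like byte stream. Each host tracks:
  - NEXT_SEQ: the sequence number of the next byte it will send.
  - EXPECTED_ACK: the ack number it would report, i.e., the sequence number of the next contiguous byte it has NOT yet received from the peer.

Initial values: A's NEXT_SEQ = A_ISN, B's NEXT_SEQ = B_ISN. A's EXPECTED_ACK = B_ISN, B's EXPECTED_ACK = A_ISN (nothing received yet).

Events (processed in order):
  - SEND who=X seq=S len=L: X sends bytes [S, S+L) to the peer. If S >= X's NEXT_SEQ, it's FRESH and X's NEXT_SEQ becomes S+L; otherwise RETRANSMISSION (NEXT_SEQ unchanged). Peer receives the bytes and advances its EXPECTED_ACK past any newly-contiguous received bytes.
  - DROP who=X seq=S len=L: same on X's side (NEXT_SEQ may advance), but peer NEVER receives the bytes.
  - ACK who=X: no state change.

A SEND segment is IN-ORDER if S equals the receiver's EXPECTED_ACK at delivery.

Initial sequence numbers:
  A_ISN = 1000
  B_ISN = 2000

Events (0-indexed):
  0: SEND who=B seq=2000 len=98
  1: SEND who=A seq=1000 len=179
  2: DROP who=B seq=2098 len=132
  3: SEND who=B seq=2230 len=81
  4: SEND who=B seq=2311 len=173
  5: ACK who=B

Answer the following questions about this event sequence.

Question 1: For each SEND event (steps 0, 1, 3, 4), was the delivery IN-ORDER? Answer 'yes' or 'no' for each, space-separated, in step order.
Step 0: SEND seq=2000 -> in-order
Step 1: SEND seq=1000 -> in-order
Step 3: SEND seq=2230 -> out-of-order
Step 4: SEND seq=2311 -> out-of-order

Answer: yes yes no no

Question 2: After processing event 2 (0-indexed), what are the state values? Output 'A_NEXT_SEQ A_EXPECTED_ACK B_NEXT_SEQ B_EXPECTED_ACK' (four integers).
After event 0: A_seq=1000 A_ack=2098 B_seq=2098 B_ack=1000
After event 1: A_seq=1179 A_ack=2098 B_seq=2098 B_ack=1179
After event 2: A_seq=1179 A_ack=2098 B_seq=2230 B_ack=1179

1179 2098 2230 1179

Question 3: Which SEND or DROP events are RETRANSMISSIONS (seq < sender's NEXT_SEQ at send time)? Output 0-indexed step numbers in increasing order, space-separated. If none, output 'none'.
Answer: none

Derivation:
Step 0: SEND seq=2000 -> fresh
Step 1: SEND seq=1000 -> fresh
Step 2: DROP seq=2098 -> fresh
Step 3: SEND seq=2230 -> fresh
Step 4: SEND seq=2311 -> fresh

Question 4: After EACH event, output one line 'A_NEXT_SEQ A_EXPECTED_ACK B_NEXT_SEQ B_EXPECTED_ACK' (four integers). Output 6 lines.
1000 2098 2098 1000
1179 2098 2098 1179
1179 2098 2230 1179
1179 2098 2311 1179
1179 2098 2484 1179
1179 2098 2484 1179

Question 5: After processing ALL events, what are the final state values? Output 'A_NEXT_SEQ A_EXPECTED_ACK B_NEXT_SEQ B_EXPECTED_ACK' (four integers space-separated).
Answer: 1179 2098 2484 1179

Derivation:
After event 0: A_seq=1000 A_ack=2098 B_seq=2098 B_ack=1000
After event 1: A_seq=1179 A_ack=2098 B_seq=2098 B_ack=1179
After event 2: A_seq=1179 A_ack=2098 B_seq=2230 B_ack=1179
After event 3: A_seq=1179 A_ack=2098 B_seq=2311 B_ack=1179
After event 4: A_seq=1179 A_ack=2098 B_seq=2484 B_ack=1179
After event 5: A_seq=1179 A_ack=2098 B_seq=2484 B_ack=1179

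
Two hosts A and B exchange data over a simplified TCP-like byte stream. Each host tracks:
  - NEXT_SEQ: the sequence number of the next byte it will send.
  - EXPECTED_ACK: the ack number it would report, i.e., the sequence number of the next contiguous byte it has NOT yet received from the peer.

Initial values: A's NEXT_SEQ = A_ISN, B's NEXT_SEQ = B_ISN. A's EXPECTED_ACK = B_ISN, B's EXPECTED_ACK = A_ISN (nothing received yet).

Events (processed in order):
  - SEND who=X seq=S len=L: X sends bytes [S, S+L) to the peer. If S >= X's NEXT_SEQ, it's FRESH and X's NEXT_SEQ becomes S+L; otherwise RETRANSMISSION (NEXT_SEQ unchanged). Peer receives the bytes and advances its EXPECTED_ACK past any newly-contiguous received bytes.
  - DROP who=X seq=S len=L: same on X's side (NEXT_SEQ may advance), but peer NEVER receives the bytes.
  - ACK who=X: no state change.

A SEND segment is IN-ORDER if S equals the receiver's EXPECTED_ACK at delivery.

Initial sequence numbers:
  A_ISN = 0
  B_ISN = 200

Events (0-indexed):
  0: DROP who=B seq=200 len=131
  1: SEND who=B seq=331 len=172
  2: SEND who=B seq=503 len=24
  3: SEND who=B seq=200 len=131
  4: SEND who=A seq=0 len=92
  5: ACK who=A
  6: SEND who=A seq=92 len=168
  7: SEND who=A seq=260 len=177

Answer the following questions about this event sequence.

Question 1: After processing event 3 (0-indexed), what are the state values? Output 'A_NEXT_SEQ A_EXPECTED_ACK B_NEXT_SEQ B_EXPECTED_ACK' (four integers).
After event 0: A_seq=0 A_ack=200 B_seq=331 B_ack=0
After event 1: A_seq=0 A_ack=200 B_seq=503 B_ack=0
After event 2: A_seq=0 A_ack=200 B_seq=527 B_ack=0
After event 3: A_seq=0 A_ack=527 B_seq=527 B_ack=0

0 527 527 0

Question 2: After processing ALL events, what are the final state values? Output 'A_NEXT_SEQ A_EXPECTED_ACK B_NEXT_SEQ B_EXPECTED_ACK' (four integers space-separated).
After event 0: A_seq=0 A_ack=200 B_seq=331 B_ack=0
After event 1: A_seq=0 A_ack=200 B_seq=503 B_ack=0
After event 2: A_seq=0 A_ack=200 B_seq=527 B_ack=0
After event 3: A_seq=0 A_ack=527 B_seq=527 B_ack=0
After event 4: A_seq=92 A_ack=527 B_seq=527 B_ack=92
After event 5: A_seq=92 A_ack=527 B_seq=527 B_ack=92
After event 6: A_seq=260 A_ack=527 B_seq=527 B_ack=260
After event 7: A_seq=437 A_ack=527 B_seq=527 B_ack=437

Answer: 437 527 527 437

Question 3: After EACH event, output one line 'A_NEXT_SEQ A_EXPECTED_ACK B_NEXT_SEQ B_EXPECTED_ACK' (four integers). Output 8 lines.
0 200 331 0
0 200 503 0
0 200 527 0
0 527 527 0
92 527 527 92
92 527 527 92
260 527 527 260
437 527 527 437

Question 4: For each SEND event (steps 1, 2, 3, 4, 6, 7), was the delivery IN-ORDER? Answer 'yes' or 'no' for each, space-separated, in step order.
Step 1: SEND seq=331 -> out-of-order
Step 2: SEND seq=503 -> out-of-order
Step 3: SEND seq=200 -> in-order
Step 4: SEND seq=0 -> in-order
Step 6: SEND seq=92 -> in-order
Step 7: SEND seq=260 -> in-order

Answer: no no yes yes yes yes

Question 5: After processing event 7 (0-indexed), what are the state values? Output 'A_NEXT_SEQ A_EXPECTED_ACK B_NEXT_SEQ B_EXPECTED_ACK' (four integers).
After event 0: A_seq=0 A_ack=200 B_seq=331 B_ack=0
After event 1: A_seq=0 A_ack=200 B_seq=503 B_ack=0
After event 2: A_seq=0 A_ack=200 B_seq=527 B_ack=0
After event 3: A_seq=0 A_ack=527 B_seq=527 B_ack=0
After event 4: A_seq=92 A_ack=527 B_seq=527 B_ack=92
After event 5: A_seq=92 A_ack=527 B_seq=527 B_ack=92
After event 6: A_seq=260 A_ack=527 B_seq=527 B_ack=260
After event 7: A_seq=437 A_ack=527 B_seq=527 B_ack=437

437 527 527 437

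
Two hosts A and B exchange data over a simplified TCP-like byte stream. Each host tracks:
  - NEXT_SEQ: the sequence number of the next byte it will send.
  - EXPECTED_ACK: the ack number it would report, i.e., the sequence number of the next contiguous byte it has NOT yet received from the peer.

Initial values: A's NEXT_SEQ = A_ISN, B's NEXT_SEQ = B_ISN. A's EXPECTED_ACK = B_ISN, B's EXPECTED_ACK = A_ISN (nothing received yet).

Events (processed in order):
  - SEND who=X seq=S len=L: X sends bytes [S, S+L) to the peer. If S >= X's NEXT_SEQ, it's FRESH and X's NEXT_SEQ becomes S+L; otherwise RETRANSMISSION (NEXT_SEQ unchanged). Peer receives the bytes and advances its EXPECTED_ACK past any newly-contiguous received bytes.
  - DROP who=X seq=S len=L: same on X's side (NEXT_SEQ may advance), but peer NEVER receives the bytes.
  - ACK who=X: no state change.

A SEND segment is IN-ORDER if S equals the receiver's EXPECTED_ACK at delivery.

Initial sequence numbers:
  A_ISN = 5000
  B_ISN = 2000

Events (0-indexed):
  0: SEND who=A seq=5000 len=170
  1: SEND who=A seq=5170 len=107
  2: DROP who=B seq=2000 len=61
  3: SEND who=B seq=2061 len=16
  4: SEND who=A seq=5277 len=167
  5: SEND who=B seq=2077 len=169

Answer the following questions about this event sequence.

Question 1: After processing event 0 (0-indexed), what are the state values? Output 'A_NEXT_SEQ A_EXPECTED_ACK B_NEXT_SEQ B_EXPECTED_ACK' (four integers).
After event 0: A_seq=5170 A_ack=2000 B_seq=2000 B_ack=5170

5170 2000 2000 5170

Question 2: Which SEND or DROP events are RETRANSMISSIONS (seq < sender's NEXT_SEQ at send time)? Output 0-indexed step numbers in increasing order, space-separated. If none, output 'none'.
Step 0: SEND seq=5000 -> fresh
Step 1: SEND seq=5170 -> fresh
Step 2: DROP seq=2000 -> fresh
Step 3: SEND seq=2061 -> fresh
Step 4: SEND seq=5277 -> fresh
Step 5: SEND seq=2077 -> fresh

Answer: none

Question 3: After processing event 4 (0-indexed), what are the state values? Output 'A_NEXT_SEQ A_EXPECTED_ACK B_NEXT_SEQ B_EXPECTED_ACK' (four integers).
After event 0: A_seq=5170 A_ack=2000 B_seq=2000 B_ack=5170
After event 1: A_seq=5277 A_ack=2000 B_seq=2000 B_ack=5277
After event 2: A_seq=5277 A_ack=2000 B_seq=2061 B_ack=5277
After event 3: A_seq=5277 A_ack=2000 B_seq=2077 B_ack=5277
After event 4: A_seq=5444 A_ack=2000 B_seq=2077 B_ack=5444

5444 2000 2077 5444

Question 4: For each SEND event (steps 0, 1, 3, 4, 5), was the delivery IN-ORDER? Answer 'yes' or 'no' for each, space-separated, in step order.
Answer: yes yes no yes no

Derivation:
Step 0: SEND seq=5000 -> in-order
Step 1: SEND seq=5170 -> in-order
Step 3: SEND seq=2061 -> out-of-order
Step 4: SEND seq=5277 -> in-order
Step 5: SEND seq=2077 -> out-of-order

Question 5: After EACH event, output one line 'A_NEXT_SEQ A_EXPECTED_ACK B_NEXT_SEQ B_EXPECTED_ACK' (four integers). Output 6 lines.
5170 2000 2000 5170
5277 2000 2000 5277
5277 2000 2061 5277
5277 2000 2077 5277
5444 2000 2077 5444
5444 2000 2246 5444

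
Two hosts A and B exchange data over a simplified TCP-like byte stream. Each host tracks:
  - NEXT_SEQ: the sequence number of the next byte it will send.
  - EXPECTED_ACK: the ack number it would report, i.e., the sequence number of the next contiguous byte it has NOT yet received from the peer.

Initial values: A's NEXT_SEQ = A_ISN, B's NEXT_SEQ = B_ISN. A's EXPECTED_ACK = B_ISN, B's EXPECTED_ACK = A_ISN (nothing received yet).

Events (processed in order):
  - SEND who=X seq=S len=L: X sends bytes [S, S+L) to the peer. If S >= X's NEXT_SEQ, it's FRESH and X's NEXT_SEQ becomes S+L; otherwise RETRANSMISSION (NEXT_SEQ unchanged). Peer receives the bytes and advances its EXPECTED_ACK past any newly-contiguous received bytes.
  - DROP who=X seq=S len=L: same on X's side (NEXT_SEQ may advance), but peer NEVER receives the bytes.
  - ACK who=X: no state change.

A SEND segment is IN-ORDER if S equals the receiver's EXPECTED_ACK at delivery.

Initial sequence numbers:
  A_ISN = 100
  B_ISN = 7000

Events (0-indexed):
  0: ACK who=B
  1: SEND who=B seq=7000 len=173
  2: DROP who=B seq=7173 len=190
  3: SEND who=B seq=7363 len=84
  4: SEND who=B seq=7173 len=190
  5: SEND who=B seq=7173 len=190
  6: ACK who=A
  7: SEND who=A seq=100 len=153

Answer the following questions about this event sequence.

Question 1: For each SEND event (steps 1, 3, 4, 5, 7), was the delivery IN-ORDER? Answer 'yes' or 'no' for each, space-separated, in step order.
Answer: yes no yes no yes

Derivation:
Step 1: SEND seq=7000 -> in-order
Step 3: SEND seq=7363 -> out-of-order
Step 4: SEND seq=7173 -> in-order
Step 5: SEND seq=7173 -> out-of-order
Step 7: SEND seq=100 -> in-order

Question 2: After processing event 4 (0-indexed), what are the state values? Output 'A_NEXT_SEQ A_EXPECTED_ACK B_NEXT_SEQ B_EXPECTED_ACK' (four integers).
After event 0: A_seq=100 A_ack=7000 B_seq=7000 B_ack=100
After event 1: A_seq=100 A_ack=7173 B_seq=7173 B_ack=100
After event 2: A_seq=100 A_ack=7173 B_seq=7363 B_ack=100
After event 3: A_seq=100 A_ack=7173 B_seq=7447 B_ack=100
After event 4: A_seq=100 A_ack=7447 B_seq=7447 B_ack=100

100 7447 7447 100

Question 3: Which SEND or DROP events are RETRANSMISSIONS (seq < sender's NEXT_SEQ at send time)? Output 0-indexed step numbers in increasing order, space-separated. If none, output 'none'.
Answer: 4 5

Derivation:
Step 1: SEND seq=7000 -> fresh
Step 2: DROP seq=7173 -> fresh
Step 3: SEND seq=7363 -> fresh
Step 4: SEND seq=7173 -> retransmit
Step 5: SEND seq=7173 -> retransmit
Step 7: SEND seq=100 -> fresh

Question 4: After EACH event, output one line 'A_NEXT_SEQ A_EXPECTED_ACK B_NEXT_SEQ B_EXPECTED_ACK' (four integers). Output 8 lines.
100 7000 7000 100
100 7173 7173 100
100 7173 7363 100
100 7173 7447 100
100 7447 7447 100
100 7447 7447 100
100 7447 7447 100
253 7447 7447 253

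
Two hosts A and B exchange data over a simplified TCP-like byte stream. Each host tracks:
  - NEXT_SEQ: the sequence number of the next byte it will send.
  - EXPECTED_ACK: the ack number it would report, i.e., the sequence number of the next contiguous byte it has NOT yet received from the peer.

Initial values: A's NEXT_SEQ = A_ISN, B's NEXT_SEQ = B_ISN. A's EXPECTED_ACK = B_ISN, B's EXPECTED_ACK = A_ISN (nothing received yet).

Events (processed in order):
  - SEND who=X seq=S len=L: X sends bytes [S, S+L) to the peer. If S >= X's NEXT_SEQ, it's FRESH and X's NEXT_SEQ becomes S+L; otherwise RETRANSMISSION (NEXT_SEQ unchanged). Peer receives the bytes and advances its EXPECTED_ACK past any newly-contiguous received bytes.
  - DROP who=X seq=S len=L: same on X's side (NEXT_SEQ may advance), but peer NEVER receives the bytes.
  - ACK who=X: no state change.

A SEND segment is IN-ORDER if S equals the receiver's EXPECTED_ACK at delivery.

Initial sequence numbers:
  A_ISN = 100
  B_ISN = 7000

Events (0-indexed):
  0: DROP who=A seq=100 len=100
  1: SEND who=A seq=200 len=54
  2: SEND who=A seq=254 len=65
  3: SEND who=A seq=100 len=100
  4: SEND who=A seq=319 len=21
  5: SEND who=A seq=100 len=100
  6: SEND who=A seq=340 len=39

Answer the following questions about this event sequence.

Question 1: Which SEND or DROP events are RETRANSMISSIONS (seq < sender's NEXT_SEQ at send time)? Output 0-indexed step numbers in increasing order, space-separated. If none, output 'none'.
Answer: 3 5

Derivation:
Step 0: DROP seq=100 -> fresh
Step 1: SEND seq=200 -> fresh
Step 2: SEND seq=254 -> fresh
Step 3: SEND seq=100 -> retransmit
Step 4: SEND seq=319 -> fresh
Step 5: SEND seq=100 -> retransmit
Step 6: SEND seq=340 -> fresh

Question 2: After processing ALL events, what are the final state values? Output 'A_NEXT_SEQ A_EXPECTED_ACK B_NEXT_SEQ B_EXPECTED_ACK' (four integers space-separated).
After event 0: A_seq=200 A_ack=7000 B_seq=7000 B_ack=100
After event 1: A_seq=254 A_ack=7000 B_seq=7000 B_ack=100
After event 2: A_seq=319 A_ack=7000 B_seq=7000 B_ack=100
After event 3: A_seq=319 A_ack=7000 B_seq=7000 B_ack=319
After event 4: A_seq=340 A_ack=7000 B_seq=7000 B_ack=340
After event 5: A_seq=340 A_ack=7000 B_seq=7000 B_ack=340
After event 6: A_seq=379 A_ack=7000 B_seq=7000 B_ack=379

Answer: 379 7000 7000 379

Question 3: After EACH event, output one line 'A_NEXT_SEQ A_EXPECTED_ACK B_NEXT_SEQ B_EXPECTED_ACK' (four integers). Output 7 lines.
200 7000 7000 100
254 7000 7000 100
319 7000 7000 100
319 7000 7000 319
340 7000 7000 340
340 7000 7000 340
379 7000 7000 379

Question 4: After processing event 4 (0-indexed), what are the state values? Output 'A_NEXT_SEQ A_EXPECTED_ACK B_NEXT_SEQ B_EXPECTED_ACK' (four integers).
After event 0: A_seq=200 A_ack=7000 B_seq=7000 B_ack=100
After event 1: A_seq=254 A_ack=7000 B_seq=7000 B_ack=100
After event 2: A_seq=319 A_ack=7000 B_seq=7000 B_ack=100
After event 3: A_seq=319 A_ack=7000 B_seq=7000 B_ack=319
After event 4: A_seq=340 A_ack=7000 B_seq=7000 B_ack=340

340 7000 7000 340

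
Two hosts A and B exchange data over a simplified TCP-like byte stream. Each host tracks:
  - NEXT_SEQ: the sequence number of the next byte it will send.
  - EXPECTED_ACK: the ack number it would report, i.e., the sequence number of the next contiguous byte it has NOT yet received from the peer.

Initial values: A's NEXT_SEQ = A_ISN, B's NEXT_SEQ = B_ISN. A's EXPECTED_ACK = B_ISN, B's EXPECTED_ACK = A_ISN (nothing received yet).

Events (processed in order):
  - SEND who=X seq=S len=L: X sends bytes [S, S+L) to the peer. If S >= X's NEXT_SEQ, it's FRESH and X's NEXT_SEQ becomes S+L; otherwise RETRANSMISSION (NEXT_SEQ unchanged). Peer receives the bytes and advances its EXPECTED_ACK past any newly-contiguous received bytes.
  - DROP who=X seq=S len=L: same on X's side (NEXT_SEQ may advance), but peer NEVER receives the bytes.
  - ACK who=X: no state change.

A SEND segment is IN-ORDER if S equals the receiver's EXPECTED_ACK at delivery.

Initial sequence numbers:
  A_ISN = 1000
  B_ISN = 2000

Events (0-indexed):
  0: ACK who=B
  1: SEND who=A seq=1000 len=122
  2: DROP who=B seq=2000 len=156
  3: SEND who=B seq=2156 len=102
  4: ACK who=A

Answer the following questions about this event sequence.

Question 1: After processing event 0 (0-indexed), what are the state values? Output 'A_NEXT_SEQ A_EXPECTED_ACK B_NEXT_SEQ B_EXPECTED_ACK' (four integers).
After event 0: A_seq=1000 A_ack=2000 B_seq=2000 B_ack=1000

1000 2000 2000 1000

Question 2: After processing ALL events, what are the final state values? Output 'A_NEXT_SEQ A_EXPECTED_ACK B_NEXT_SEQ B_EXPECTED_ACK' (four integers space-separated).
Answer: 1122 2000 2258 1122

Derivation:
After event 0: A_seq=1000 A_ack=2000 B_seq=2000 B_ack=1000
After event 1: A_seq=1122 A_ack=2000 B_seq=2000 B_ack=1122
After event 2: A_seq=1122 A_ack=2000 B_seq=2156 B_ack=1122
After event 3: A_seq=1122 A_ack=2000 B_seq=2258 B_ack=1122
After event 4: A_seq=1122 A_ack=2000 B_seq=2258 B_ack=1122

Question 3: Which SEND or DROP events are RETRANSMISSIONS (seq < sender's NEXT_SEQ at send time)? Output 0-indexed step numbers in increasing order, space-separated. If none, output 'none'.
Answer: none

Derivation:
Step 1: SEND seq=1000 -> fresh
Step 2: DROP seq=2000 -> fresh
Step 3: SEND seq=2156 -> fresh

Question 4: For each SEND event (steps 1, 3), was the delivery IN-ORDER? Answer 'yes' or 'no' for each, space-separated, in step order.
Step 1: SEND seq=1000 -> in-order
Step 3: SEND seq=2156 -> out-of-order

Answer: yes no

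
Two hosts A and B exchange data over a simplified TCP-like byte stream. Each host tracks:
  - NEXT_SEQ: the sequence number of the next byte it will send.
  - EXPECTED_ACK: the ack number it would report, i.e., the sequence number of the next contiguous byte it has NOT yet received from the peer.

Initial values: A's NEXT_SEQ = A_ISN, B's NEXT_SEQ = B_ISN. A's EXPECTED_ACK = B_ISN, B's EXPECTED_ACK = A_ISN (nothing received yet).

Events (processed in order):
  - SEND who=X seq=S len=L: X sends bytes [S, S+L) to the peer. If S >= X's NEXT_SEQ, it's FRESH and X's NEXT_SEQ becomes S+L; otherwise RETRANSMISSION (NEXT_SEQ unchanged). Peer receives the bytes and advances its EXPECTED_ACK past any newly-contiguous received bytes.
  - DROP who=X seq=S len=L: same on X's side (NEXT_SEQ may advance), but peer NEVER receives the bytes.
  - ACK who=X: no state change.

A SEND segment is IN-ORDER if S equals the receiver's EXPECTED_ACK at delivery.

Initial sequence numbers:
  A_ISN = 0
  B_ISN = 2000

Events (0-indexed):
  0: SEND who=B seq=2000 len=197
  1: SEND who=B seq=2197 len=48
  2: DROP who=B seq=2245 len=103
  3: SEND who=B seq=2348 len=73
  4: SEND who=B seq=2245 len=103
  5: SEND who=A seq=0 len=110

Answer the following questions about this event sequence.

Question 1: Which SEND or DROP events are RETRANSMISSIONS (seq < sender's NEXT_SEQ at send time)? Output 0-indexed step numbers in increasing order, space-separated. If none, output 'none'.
Step 0: SEND seq=2000 -> fresh
Step 1: SEND seq=2197 -> fresh
Step 2: DROP seq=2245 -> fresh
Step 3: SEND seq=2348 -> fresh
Step 4: SEND seq=2245 -> retransmit
Step 5: SEND seq=0 -> fresh

Answer: 4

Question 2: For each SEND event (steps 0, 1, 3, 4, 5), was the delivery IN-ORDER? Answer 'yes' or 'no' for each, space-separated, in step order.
Step 0: SEND seq=2000 -> in-order
Step 1: SEND seq=2197 -> in-order
Step 3: SEND seq=2348 -> out-of-order
Step 4: SEND seq=2245 -> in-order
Step 5: SEND seq=0 -> in-order

Answer: yes yes no yes yes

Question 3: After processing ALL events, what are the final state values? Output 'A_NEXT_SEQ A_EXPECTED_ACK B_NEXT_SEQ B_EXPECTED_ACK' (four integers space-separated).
After event 0: A_seq=0 A_ack=2197 B_seq=2197 B_ack=0
After event 1: A_seq=0 A_ack=2245 B_seq=2245 B_ack=0
After event 2: A_seq=0 A_ack=2245 B_seq=2348 B_ack=0
After event 3: A_seq=0 A_ack=2245 B_seq=2421 B_ack=0
After event 4: A_seq=0 A_ack=2421 B_seq=2421 B_ack=0
After event 5: A_seq=110 A_ack=2421 B_seq=2421 B_ack=110

Answer: 110 2421 2421 110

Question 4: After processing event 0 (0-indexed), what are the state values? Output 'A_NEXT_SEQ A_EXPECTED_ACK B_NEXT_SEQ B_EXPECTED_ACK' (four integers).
After event 0: A_seq=0 A_ack=2197 B_seq=2197 B_ack=0

0 2197 2197 0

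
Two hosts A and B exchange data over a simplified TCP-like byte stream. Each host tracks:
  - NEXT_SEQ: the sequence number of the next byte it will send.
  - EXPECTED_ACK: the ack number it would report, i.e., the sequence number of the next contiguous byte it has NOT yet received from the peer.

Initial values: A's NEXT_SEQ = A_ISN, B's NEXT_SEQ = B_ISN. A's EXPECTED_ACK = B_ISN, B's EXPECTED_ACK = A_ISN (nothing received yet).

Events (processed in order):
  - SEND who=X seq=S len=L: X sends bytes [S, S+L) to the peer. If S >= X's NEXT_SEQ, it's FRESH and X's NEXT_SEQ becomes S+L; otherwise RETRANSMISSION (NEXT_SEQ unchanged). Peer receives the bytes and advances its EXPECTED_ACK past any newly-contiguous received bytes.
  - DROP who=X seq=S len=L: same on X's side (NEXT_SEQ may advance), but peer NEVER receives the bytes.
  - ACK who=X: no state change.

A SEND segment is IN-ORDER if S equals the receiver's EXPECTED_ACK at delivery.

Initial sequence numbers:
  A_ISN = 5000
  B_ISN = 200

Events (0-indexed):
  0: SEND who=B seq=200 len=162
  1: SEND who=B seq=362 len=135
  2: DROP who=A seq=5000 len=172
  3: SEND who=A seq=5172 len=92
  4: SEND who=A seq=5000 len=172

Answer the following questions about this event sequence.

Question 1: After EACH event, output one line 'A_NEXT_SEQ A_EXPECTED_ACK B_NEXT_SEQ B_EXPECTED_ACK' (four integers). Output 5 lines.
5000 362 362 5000
5000 497 497 5000
5172 497 497 5000
5264 497 497 5000
5264 497 497 5264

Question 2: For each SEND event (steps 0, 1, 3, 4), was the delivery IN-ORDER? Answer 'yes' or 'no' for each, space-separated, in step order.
Step 0: SEND seq=200 -> in-order
Step 1: SEND seq=362 -> in-order
Step 3: SEND seq=5172 -> out-of-order
Step 4: SEND seq=5000 -> in-order

Answer: yes yes no yes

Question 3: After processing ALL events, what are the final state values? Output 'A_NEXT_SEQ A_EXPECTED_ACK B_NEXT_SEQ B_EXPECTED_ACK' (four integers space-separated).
Answer: 5264 497 497 5264

Derivation:
After event 0: A_seq=5000 A_ack=362 B_seq=362 B_ack=5000
After event 1: A_seq=5000 A_ack=497 B_seq=497 B_ack=5000
After event 2: A_seq=5172 A_ack=497 B_seq=497 B_ack=5000
After event 3: A_seq=5264 A_ack=497 B_seq=497 B_ack=5000
After event 4: A_seq=5264 A_ack=497 B_seq=497 B_ack=5264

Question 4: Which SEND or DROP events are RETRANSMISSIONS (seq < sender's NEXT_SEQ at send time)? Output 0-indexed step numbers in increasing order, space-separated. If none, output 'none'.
Answer: 4

Derivation:
Step 0: SEND seq=200 -> fresh
Step 1: SEND seq=362 -> fresh
Step 2: DROP seq=5000 -> fresh
Step 3: SEND seq=5172 -> fresh
Step 4: SEND seq=5000 -> retransmit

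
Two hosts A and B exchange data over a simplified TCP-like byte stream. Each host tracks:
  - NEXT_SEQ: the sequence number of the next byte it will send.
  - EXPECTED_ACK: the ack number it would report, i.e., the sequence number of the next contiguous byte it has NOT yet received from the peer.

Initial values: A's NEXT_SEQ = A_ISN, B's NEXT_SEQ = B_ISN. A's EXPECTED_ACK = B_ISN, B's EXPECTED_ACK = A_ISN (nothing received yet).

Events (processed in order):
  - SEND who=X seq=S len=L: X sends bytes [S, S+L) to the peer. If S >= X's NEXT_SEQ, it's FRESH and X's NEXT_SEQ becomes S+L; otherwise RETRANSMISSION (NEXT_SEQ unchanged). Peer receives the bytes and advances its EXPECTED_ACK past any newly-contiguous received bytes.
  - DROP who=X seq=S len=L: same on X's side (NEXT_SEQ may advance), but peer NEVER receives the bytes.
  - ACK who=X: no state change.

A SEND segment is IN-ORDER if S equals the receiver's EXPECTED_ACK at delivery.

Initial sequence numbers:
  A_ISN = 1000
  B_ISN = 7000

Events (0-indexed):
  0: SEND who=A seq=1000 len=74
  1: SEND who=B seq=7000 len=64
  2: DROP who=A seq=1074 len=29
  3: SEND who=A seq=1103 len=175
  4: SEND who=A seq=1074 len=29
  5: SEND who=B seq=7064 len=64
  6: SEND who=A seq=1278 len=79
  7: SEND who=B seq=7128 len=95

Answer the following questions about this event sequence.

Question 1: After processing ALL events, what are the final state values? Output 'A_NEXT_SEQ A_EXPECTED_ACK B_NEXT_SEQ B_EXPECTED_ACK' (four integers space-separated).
Answer: 1357 7223 7223 1357

Derivation:
After event 0: A_seq=1074 A_ack=7000 B_seq=7000 B_ack=1074
After event 1: A_seq=1074 A_ack=7064 B_seq=7064 B_ack=1074
After event 2: A_seq=1103 A_ack=7064 B_seq=7064 B_ack=1074
After event 3: A_seq=1278 A_ack=7064 B_seq=7064 B_ack=1074
After event 4: A_seq=1278 A_ack=7064 B_seq=7064 B_ack=1278
After event 5: A_seq=1278 A_ack=7128 B_seq=7128 B_ack=1278
After event 6: A_seq=1357 A_ack=7128 B_seq=7128 B_ack=1357
After event 7: A_seq=1357 A_ack=7223 B_seq=7223 B_ack=1357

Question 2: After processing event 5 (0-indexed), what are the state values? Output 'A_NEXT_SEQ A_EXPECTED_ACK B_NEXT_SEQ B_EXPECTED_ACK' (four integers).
After event 0: A_seq=1074 A_ack=7000 B_seq=7000 B_ack=1074
After event 1: A_seq=1074 A_ack=7064 B_seq=7064 B_ack=1074
After event 2: A_seq=1103 A_ack=7064 B_seq=7064 B_ack=1074
After event 3: A_seq=1278 A_ack=7064 B_seq=7064 B_ack=1074
After event 4: A_seq=1278 A_ack=7064 B_seq=7064 B_ack=1278
After event 5: A_seq=1278 A_ack=7128 B_seq=7128 B_ack=1278

1278 7128 7128 1278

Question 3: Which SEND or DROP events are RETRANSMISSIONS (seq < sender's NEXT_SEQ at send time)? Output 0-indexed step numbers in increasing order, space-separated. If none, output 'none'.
Answer: 4

Derivation:
Step 0: SEND seq=1000 -> fresh
Step 1: SEND seq=7000 -> fresh
Step 2: DROP seq=1074 -> fresh
Step 3: SEND seq=1103 -> fresh
Step 4: SEND seq=1074 -> retransmit
Step 5: SEND seq=7064 -> fresh
Step 6: SEND seq=1278 -> fresh
Step 7: SEND seq=7128 -> fresh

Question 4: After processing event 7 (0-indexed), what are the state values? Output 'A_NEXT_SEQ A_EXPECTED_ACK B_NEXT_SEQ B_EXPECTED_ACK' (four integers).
After event 0: A_seq=1074 A_ack=7000 B_seq=7000 B_ack=1074
After event 1: A_seq=1074 A_ack=7064 B_seq=7064 B_ack=1074
After event 2: A_seq=1103 A_ack=7064 B_seq=7064 B_ack=1074
After event 3: A_seq=1278 A_ack=7064 B_seq=7064 B_ack=1074
After event 4: A_seq=1278 A_ack=7064 B_seq=7064 B_ack=1278
After event 5: A_seq=1278 A_ack=7128 B_seq=7128 B_ack=1278
After event 6: A_seq=1357 A_ack=7128 B_seq=7128 B_ack=1357
After event 7: A_seq=1357 A_ack=7223 B_seq=7223 B_ack=1357

1357 7223 7223 1357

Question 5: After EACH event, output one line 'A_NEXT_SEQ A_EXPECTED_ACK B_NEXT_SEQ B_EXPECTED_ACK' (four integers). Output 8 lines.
1074 7000 7000 1074
1074 7064 7064 1074
1103 7064 7064 1074
1278 7064 7064 1074
1278 7064 7064 1278
1278 7128 7128 1278
1357 7128 7128 1357
1357 7223 7223 1357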